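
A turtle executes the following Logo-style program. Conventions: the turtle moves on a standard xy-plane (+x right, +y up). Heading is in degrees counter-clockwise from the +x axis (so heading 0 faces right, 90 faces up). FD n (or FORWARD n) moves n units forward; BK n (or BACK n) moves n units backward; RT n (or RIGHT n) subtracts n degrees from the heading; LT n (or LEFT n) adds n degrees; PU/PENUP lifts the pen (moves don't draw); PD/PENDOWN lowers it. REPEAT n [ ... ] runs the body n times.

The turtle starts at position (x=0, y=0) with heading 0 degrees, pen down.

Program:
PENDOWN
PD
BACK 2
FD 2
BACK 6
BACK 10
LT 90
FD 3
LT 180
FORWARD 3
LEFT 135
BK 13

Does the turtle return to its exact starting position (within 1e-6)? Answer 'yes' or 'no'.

Executing turtle program step by step:
Start: pos=(0,0), heading=0, pen down
PD: pen down
PD: pen down
BK 2: (0,0) -> (-2,0) [heading=0, draw]
FD 2: (-2,0) -> (0,0) [heading=0, draw]
BK 6: (0,0) -> (-6,0) [heading=0, draw]
BK 10: (-6,0) -> (-16,0) [heading=0, draw]
LT 90: heading 0 -> 90
FD 3: (-16,0) -> (-16,3) [heading=90, draw]
LT 180: heading 90 -> 270
FD 3: (-16,3) -> (-16,0) [heading=270, draw]
LT 135: heading 270 -> 45
BK 13: (-16,0) -> (-25.192,-9.192) [heading=45, draw]
Final: pos=(-25.192,-9.192), heading=45, 7 segment(s) drawn

Start position: (0, 0)
Final position: (-25.192, -9.192)
Distance = 26.817; >= 1e-6 -> NOT closed

Answer: no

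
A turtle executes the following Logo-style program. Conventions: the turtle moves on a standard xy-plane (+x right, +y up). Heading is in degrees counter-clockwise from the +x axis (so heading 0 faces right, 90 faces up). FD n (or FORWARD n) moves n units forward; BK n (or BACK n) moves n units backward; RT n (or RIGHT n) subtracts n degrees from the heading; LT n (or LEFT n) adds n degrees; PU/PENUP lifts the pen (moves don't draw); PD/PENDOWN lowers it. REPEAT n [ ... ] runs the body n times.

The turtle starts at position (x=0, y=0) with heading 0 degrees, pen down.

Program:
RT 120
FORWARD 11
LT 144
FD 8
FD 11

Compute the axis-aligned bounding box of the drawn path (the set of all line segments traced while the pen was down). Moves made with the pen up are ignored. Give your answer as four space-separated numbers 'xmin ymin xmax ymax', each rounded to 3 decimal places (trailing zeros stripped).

Executing turtle program step by step:
Start: pos=(0,0), heading=0, pen down
RT 120: heading 0 -> 240
FD 11: (0,0) -> (-5.5,-9.526) [heading=240, draw]
LT 144: heading 240 -> 24
FD 8: (-5.5,-9.526) -> (1.808,-6.272) [heading=24, draw]
FD 11: (1.808,-6.272) -> (11.857,-1.798) [heading=24, draw]
Final: pos=(11.857,-1.798), heading=24, 3 segment(s) drawn

Segment endpoints: x in {-5.5, 0, 1.808, 11.857}, y in {-9.526, -6.272, -1.798, 0}
xmin=-5.5, ymin=-9.526, xmax=11.857, ymax=0

Answer: -5.5 -9.526 11.857 0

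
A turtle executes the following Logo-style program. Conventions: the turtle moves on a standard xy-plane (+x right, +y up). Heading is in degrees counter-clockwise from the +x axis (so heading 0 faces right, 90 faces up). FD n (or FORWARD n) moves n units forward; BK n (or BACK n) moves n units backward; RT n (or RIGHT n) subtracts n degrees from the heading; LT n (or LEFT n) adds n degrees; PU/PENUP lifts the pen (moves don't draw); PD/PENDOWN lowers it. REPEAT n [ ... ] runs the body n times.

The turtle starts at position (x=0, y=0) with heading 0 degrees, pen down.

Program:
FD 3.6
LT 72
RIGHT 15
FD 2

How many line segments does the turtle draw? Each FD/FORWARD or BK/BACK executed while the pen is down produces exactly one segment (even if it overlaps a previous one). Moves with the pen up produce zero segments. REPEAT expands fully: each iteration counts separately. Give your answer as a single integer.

Answer: 2

Derivation:
Executing turtle program step by step:
Start: pos=(0,0), heading=0, pen down
FD 3.6: (0,0) -> (3.6,0) [heading=0, draw]
LT 72: heading 0 -> 72
RT 15: heading 72 -> 57
FD 2: (3.6,0) -> (4.689,1.677) [heading=57, draw]
Final: pos=(4.689,1.677), heading=57, 2 segment(s) drawn
Segments drawn: 2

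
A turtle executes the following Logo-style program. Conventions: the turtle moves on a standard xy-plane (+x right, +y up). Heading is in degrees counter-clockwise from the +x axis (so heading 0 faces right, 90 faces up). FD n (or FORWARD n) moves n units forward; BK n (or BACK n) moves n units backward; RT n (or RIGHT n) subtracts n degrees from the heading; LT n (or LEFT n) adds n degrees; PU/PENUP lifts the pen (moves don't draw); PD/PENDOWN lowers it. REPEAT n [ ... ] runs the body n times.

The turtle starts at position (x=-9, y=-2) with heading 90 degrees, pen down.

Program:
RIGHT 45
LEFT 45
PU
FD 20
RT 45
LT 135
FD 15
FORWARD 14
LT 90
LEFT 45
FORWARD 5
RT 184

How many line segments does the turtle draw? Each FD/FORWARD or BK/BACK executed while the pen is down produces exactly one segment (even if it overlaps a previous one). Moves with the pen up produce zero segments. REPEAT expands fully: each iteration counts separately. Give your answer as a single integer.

Executing turtle program step by step:
Start: pos=(-9,-2), heading=90, pen down
RT 45: heading 90 -> 45
LT 45: heading 45 -> 90
PU: pen up
FD 20: (-9,-2) -> (-9,18) [heading=90, move]
RT 45: heading 90 -> 45
LT 135: heading 45 -> 180
FD 15: (-9,18) -> (-24,18) [heading=180, move]
FD 14: (-24,18) -> (-38,18) [heading=180, move]
LT 90: heading 180 -> 270
LT 45: heading 270 -> 315
FD 5: (-38,18) -> (-34.464,14.464) [heading=315, move]
RT 184: heading 315 -> 131
Final: pos=(-34.464,14.464), heading=131, 0 segment(s) drawn
Segments drawn: 0

Answer: 0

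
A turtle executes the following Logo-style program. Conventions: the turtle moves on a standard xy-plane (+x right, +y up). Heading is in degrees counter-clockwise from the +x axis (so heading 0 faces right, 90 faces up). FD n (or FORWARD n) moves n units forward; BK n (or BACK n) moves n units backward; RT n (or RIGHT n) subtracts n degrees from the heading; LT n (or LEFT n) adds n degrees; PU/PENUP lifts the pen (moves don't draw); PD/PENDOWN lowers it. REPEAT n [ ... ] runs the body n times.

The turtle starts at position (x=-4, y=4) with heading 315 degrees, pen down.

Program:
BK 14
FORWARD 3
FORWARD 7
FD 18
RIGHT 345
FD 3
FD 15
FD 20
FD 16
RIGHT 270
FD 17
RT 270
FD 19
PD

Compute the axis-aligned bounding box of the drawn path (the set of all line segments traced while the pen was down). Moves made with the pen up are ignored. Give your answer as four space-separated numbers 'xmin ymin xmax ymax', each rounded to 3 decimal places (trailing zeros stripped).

Answer: -13.899 -32.899 61.165 13.899

Derivation:
Executing turtle program step by step:
Start: pos=(-4,4), heading=315, pen down
BK 14: (-4,4) -> (-13.899,13.899) [heading=315, draw]
FD 3: (-13.899,13.899) -> (-11.778,11.778) [heading=315, draw]
FD 7: (-11.778,11.778) -> (-6.828,6.828) [heading=315, draw]
FD 18: (-6.828,6.828) -> (5.899,-5.899) [heading=315, draw]
RT 345: heading 315 -> 330
FD 3: (5.899,-5.899) -> (8.498,-7.399) [heading=330, draw]
FD 15: (8.498,-7.399) -> (21.488,-14.899) [heading=330, draw]
FD 20: (21.488,-14.899) -> (38.808,-24.899) [heading=330, draw]
FD 16: (38.808,-24.899) -> (52.665,-32.899) [heading=330, draw]
RT 270: heading 330 -> 60
FD 17: (52.665,-32.899) -> (61.165,-18.177) [heading=60, draw]
RT 270: heading 60 -> 150
FD 19: (61.165,-18.177) -> (44.71,-8.677) [heading=150, draw]
PD: pen down
Final: pos=(44.71,-8.677), heading=150, 10 segment(s) drawn

Segment endpoints: x in {-13.899, -11.778, -6.828, -4, 5.899, 8.498, 21.488, 38.808, 44.71, 52.665, 61.165}, y in {-32.899, -24.899, -18.177, -14.899, -8.677, -7.399, -5.899, 4, 6.828, 11.778, 13.899}
xmin=-13.899, ymin=-32.899, xmax=61.165, ymax=13.899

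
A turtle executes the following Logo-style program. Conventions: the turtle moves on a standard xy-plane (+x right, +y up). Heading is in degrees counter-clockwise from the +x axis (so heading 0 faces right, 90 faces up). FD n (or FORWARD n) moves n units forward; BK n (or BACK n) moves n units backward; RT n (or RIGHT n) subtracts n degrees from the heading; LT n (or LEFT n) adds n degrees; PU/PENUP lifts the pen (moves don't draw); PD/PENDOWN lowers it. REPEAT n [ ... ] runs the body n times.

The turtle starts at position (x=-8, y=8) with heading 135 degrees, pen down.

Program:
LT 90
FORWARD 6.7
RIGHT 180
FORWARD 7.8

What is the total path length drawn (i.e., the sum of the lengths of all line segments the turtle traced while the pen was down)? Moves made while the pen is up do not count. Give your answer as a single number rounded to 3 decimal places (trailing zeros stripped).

Answer: 14.5

Derivation:
Executing turtle program step by step:
Start: pos=(-8,8), heading=135, pen down
LT 90: heading 135 -> 225
FD 6.7: (-8,8) -> (-12.738,3.262) [heading=225, draw]
RT 180: heading 225 -> 45
FD 7.8: (-12.738,3.262) -> (-7.222,8.778) [heading=45, draw]
Final: pos=(-7.222,8.778), heading=45, 2 segment(s) drawn

Segment lengths:
  seg 1: (-8,8) -> (-12.738,3.262), length = 6.7
  seg 2: (-12.738,3.262) -> (-7.222,8.778), length = 7.8
Total = 14.5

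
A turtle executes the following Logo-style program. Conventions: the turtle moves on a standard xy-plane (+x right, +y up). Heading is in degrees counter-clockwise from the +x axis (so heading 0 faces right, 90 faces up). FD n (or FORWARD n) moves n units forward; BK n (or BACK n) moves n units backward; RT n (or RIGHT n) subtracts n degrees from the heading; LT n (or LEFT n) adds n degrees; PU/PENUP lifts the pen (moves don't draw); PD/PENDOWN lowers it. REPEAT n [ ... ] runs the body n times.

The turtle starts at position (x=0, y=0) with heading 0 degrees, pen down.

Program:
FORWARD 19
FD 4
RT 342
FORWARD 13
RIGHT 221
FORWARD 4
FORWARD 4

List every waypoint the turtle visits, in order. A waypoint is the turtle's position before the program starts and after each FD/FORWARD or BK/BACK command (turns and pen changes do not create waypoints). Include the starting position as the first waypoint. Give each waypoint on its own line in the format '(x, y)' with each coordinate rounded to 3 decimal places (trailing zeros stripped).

Executing turtle program step by step:
Start: pos=(0,0), heading=0, pen down
FD 19: (0,0) -> (19,0) [heading=0, draw]
FD 4: (19,0) -> (23,0) [heading=0, draw]
RT 342: heading 0 -> 18
FD 13: (23,0) -> (35.364,4.017) [heading=18, draw]
RT 221: heading 18 -> 157
FD 4: (35.364,4.017) -> (31.682,5.58) [heading=157, draw]
FD 4: (31.682,5.58) -> (28,7.143) [heading=157, draw]
Final: pos=(28,7.143), heading=157, 5 segment(s) drawn
Waypoints (6 total):
(0, 0)
(19, 0)
(23, 0)
(35.364, 4.017)
(31.682, 5.58)
(28, 7.143)

Answer: (0, 0)
(19, 0)
(23, 0)
(35.364, 4.017)
(31.682, 5.58)
(28, 7.143)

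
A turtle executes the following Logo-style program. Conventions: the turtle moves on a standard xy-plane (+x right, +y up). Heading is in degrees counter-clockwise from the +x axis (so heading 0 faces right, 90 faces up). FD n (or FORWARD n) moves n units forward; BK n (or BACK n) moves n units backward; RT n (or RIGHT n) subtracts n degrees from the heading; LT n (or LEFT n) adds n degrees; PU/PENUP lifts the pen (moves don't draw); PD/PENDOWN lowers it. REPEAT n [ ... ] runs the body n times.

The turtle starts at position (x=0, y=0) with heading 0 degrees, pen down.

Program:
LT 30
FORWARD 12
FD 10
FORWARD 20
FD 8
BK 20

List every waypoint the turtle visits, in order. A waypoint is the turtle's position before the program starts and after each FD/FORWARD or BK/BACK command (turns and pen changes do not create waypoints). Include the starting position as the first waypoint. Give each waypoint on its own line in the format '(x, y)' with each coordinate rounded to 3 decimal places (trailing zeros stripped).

Answer: (0, 0)
(10.392, 6)
(19.053, 11)
(36.373, 21)
(43.301, 25)
(25.981, 15)

Derivation:
Executing turtle program step by step:
Start: pos=(0,0), heading=0, pen down
LT 30: heading 0 -> 30
FD 12: (0,0) -> (10.392,6) [heading=30, draw]
FD 10: (10.392,6) -> (19.053,11) [heading=30, draw]
FD 20: (19.053,11) -> (36.373,21) [heading=30, draw]
FD 8: (36.373,21) -> (43.301,25) [heading=30, draw]
BK 20: (43.301,25) -> (25.981,15) [heading=30, draw]
Final: pos=(25.981,15), heading=30, 5 segment(s) drawn
Waypoints (6 total):
(0, 0)
(10.392, 6)
(19.053, 11)
(36.373, 21)
(43.301, 25)
(25.981, 15)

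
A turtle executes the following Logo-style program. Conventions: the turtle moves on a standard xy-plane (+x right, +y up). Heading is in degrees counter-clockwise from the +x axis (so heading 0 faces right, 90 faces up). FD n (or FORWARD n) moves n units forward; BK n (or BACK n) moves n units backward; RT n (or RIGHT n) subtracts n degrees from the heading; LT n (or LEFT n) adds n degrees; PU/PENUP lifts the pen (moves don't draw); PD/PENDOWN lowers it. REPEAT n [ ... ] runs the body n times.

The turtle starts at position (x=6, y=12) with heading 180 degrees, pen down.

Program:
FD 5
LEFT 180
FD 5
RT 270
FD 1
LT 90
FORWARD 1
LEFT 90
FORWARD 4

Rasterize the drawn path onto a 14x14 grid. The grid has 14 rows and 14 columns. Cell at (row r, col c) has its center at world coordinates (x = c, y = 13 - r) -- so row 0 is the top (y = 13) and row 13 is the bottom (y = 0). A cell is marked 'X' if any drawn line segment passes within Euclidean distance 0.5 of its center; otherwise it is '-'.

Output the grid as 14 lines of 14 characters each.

Answer: -----XX-------
-XXXXXX-------
-----X--------
-----X--------
-----X--------
--------------
--------------
--------------
--------------
--------------
--------------
--------------
--------------
--------------

Derivation:
Segment 0: (6,12) -> (1,12)
Segment 1: (1,12) -> (6,12)
Segment 2: (6,12) -> (6,13)
Segment 3: (6,13) -> (5,13)
Segment 4: (5,13) -> (5,9)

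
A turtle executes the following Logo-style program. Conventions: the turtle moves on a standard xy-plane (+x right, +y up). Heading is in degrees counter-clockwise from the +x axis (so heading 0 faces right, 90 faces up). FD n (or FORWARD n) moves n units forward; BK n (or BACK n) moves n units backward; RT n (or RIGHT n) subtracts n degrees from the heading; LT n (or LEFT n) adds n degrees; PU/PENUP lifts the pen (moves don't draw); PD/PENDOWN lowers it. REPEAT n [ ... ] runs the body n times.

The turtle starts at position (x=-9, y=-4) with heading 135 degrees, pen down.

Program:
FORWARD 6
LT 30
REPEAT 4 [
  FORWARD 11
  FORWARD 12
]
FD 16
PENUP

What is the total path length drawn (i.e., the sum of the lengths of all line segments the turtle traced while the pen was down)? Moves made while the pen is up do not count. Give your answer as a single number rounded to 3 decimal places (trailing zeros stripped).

Executing turtle program step by step:
Start: pos=(-9,-4), heading=135, pen down
FD 6: (-9,-4) -> (-13.243,0.243) [heading=135, draw]
LT 30: heading 135 -> 165
REPEAT 4 [
  -- iteration 1/4 --
  FD 11: (-13.243,0.243) -> (-23.868,3.09) [heading=165, draw]
  FD 12: (-23.868,3.09) -> (-35.459,6.195) [heading=165, draw]
  -- iteration 2/4 --
  FD 11: (-35.459,6.195) -> (-46.084,9.042) [heading=165, draw]
  FD 12: (-46.084,9.042) -> (-57.675,12.148) [heading=165, draw]
  -- iteration 3/4 --
  FD 11: (-57.675,12.148) -> (-68.3,14.995) [heading=165, draw]
  FD 12: (-68.3,14.995) -> (-79.892,18.101) [heading=165, draw]
  -- iteration 4/4 --
  FD 11: (-79.892,18.101) -> (-90.517,20.948) [heading=165, draw]
  FD 12: (-90.517,20.948) -> (-102.108,24.054) [heading=165, draw]
]
FD 16: (-102.108,24.054) -> (-117.563,28.195) [heading=165, draw]
PU: pen up
Final: pos=(-117.563,28.195), heading=165, 10 segment(s) drawn

Segment lengths:
  seg 1: (-9,-4) -> (-13.243,0.243), length = 6
  seg 2: (-13.243,0.243) -> (-23.868,3.09), length = 11
  seg 3: (-23.868,3.09) -> (-35.459,6.195), length = 12
  seg 4: (-35.459,6.195) -> (-46.084,9.042), length = 11
  seg 5: (-46.084,9.042) -> (-57.675,12.148), length = 12
  seg 6: (-57.675,12.148) -> (-68.3,14.995), length = 11
  seg 7: (-68.3,14.995) -> (-79.892,18.101), length = 12
  seg 8: (-79.892,18.101) -> (-90.517,20.948), length = 11
  seg 9: (-90.517,20.948) -> (-102.108,24.054), length = 12
  seg 10: (-102.108,24.054) -> (-117.563,28.195), length = 16
Total = 114

Answer: 114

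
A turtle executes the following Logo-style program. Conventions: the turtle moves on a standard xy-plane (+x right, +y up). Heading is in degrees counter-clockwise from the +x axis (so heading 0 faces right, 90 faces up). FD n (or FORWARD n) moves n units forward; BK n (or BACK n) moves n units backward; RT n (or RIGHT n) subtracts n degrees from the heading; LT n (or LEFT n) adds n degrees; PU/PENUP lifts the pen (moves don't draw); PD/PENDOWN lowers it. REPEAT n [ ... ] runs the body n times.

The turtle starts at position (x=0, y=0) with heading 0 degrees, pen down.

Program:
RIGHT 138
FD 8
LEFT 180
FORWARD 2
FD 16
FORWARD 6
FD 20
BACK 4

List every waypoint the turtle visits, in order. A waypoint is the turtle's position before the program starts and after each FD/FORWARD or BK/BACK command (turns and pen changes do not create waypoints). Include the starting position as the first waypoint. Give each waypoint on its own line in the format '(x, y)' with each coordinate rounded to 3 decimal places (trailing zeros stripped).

Executing turtle program step by step:
Start: pos=(0,0), heading=0, pen down
RT 138: heading 0 -> 222
FD 8: (0,0) -> (-5.945,-5.353) [heading=222, draw]
LT 180: heading 222 -> 42
FD 2: (-5.945,-5.353) -> (-4.459,-4.015) [heading=42, draw]
FD 16: (-4.459,-4.015) -> (7.431,6.691) [heading=42, draw]
FD 6: (7.431,6.691) -> (11.89,10.706) [heading=42, draw]
FD 20: (11.89,10.706) -> (26.753,24.089) [heading=42, draw]
BK 4: (26.753,24.089) -> (23.781,21.412) [heading=42, draw]
Final: pos=(23.781,21.412), heading=42, 6 segment(s) drawn
Waypoints (7 total):
(0, 0)
(-5.945, -5.353)
(-4.459, -4.015)
(7.431, 6.691)
(11.89, 10.706)
(26.753, 24.089)
(23.781, 21.412)

Answer: (0, 0)
(-5.945, -5.353)
(-4.459, -4.015)
(7.431, 6.691)
(11.89, 10.706)
(26.753, 24.089)
(23.781, 21.412)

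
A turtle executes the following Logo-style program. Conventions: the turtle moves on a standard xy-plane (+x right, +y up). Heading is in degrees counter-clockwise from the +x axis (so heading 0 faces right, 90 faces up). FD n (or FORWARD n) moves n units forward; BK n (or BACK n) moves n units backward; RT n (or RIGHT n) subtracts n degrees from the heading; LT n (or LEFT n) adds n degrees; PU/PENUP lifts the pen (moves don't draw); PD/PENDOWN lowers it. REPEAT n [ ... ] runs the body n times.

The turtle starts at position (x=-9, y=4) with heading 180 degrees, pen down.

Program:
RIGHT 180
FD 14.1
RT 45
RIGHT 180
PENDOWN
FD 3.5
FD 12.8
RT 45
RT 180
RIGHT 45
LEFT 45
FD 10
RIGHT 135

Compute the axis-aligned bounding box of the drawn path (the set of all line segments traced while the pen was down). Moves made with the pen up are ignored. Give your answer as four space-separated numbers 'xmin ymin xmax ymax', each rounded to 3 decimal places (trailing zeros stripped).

Answer: -9 4 5.1 15.526

Derivation:
Executing turtle program step by step:
Start: pos=(-9,4), heading=180, pen down
RT 180: heading 180 -> 0
FD 14.1: (-9,4) -> (5.1,4) [heading=0, draw]
RT 45: heading 0 -> 315
RT 180: heading 315 -> 135
PD: pen down
FD 3.5: (5.1,4) -> (2.625,6.475) [heading=135, draw]
FD 12.8: (2.625,6.475) -> (-6.426,15.526) [heading=135, draw]
RT 45: heading 135 -> 90
RT 180: heading 90 -> 270
RT 45: heading 270 -> 225
LT 45: heading 225 -> 270
FD 10: (-6.426,15.526) -> (-6.426,5.526) [heading=270, draw]
RT 135: heading 270 -> 135
Final: pos=(-6.426,5.526), heading=135, 4 segment(s) drawn

Segment endpoints: x in {-9, -6.426, -6.426, 2.625, 5.1}, y in {4, 5.526, 6.475, 15.526}
xmin=-9, ymin=4, xmax=5.1, ymax=15.526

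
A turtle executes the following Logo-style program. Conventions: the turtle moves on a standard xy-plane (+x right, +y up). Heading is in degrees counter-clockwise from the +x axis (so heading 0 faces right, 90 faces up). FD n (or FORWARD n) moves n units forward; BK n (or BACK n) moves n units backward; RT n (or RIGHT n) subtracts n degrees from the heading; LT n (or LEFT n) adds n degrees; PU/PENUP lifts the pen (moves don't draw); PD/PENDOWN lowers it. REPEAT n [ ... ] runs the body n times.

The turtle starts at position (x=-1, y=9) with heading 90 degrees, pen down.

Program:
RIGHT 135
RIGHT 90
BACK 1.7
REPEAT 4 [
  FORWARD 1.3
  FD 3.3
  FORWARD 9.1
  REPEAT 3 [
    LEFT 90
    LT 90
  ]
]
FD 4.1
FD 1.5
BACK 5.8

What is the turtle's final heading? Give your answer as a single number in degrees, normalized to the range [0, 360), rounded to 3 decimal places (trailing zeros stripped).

Executing turtle program step by step:
Start: pos=(-1,9), heading=90, pen down
RT 135: heading 90 -> 315
RT 90: heading 315 -> 225
BK 1.7: (-1,9) -> (0.202,10.202) [heading=225, draw]
REPEAT 4 [
  -- iteration 1/4 --
  FD 1.3: (0.202,10.202) -> (-0.717,9.283) [heading=225, draw]
  FD 3.3: (-0.717,9.283) -> (-3.051,6.949) [heading=225, draw]
  FD 9.1: (-3.051,6.949) -> (-9.485,0.515) [heading=225, draw]
  REPEAT 3 [
    -- iteration 1/3 --
    LT 90: heading 225 -> 315
    LT 90: heading 315 -> 45
    -- iteration 2/3 --
    LT 90: heading 45 -> 135
    LT 90: heading 135 -> 225
    -- iteration 3/3 --
    LT 90: heading 225 -> 315
    LT 90: heading 315 -> 45
  ]
  -- iteration 2/4 --
  FD 1.3: (-9.485,0.515) -> (-8.566,1.434) [heading=45, draw]
  FD 3.3: (-8.566,1.434) -> (-6.233,3.767) [heading=45, draw]
  FD 9.1: (-6.233,3.767) -> (0.202,10.202) [heading=45, draw]
  REPEAT 3 [
    -- iteration 1/3 --
    LT 90: heading 45 -> 135
    LT 90: heading 135 -> 225
    -- iteration 2/3 --
    LT 90: heading 225 -> 315
    LT 90: heading 315 -> 45
    -- iteration 3/3 --
    LT 90: heading 45 -> 135
    LT 90: heading 135 -> 225
  ]
  -- iteration 3/4 --
  FD 1.3: (0.202,10.202) -> (-0.717,9.283) [heading=225, draw]
  FD 3.3: (-0.717,9.283) -> (-3.051,6.949) [heading=225, draw]
  FD 9.1: (-3.051,6.949) -> (-9.485,0.515) [heading=225, draw]
  REPEAT 3 [
    -- iteration 1/3 --
    LT 90: heading 225 -> 315
    LT 90: heading 315 -> 45
    -- iteration 2/3 --
    LT 90: heading 45 -> 135
    LT 90: heading 135 -> 225
    -- iteration 3/3 --
    LT 90: heading 225 -> 315
    LT 90: heading 315 -> 45
  ]
  -- iteration 4/4 --
  FD 1.3: (-9.485,0.515) -> (-8.566,1.434) [heading=45, draw]
  FD 3.3: (-8.566,1.434) -> (-6.233,3.767) [heading=45, draw]
  FD 9.1: (-6.233,3.767) -> (0.202,10.202) [heading=45, draw]
  REPEAT 3 [
    -- iteration 1/3 --
    LT 90: heading 45 -> 135
    LT 90: heading 135 -> 225
    -- iteration 2/3 --
    LT 90: heading 225 -> 315
    LT 90: heading 315 -> 45
    -- iteration 3/3 --
    LT 90: heading 45 -> 135
    LT 90: heading 135 -> 225
  ]
]
FD 4.1: (0.202,10.202) -> (-2.697,7.303) [heading=225, draw]
FD 1.5: (-2.697,7.303) -> (-3.758,6.242) [heading=225, draw]
BK 5.8: (-3.758,6.242) -> (0.344,10.344) [heading=225, draw]
Final: pos=(0.344,10.344), heading=225, 16 segment(s) drawn

Answer: 225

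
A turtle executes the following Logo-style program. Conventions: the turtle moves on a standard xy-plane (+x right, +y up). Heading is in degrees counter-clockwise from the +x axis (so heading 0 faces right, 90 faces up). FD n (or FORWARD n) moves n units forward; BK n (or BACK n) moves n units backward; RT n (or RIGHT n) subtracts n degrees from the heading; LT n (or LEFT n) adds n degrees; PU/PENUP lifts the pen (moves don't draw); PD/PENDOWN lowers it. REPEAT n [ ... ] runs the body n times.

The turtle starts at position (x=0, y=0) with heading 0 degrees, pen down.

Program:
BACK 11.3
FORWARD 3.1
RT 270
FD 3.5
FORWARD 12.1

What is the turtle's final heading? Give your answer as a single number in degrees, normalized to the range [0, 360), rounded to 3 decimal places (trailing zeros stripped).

Executing turtle program step by step:
Start: pos=(0,0), heading=0, pen down
BK 11.3: (0,0) -> (-11.3,0) [heading=0, draw]
FD 3.1: (-11.3,0) -> (-8.2,0) [heading=0, draw]
RT 270: heading 0 -> 90
FD 3.5: (-8.2,0) -> (-8.2,3.5) [heading=90, draw]
FD 12.1: (-8.2,3.5) -> (-8.2,15.6) [heading=90, draw]
Final: pos=(-8.2,15.6), heading=90, 4 segment(s) drawn

Answer: 90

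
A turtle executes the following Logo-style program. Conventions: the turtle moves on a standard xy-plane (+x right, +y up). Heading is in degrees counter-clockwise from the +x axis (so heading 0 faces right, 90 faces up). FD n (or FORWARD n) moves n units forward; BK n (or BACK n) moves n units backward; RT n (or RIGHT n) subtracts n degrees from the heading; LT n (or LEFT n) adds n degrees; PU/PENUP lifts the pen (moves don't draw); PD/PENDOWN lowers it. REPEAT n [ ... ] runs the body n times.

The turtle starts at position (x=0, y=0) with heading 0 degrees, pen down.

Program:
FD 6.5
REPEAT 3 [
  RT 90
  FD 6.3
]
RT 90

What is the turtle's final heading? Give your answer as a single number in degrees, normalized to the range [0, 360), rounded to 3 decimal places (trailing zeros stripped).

Answer: 0

Derivation:
Executing turtle program step by step:
Start: pos=(0,0), heading=0, pen down
FD 6.5: (0,0) -> (6.5,0) [heading=0, draw]
REPEAT 3 [
  -- iteration 1/3 --
  RT 90: heading 0 -> 270
  FD 6.3: (6.5,0) -> (6.5,-6.3) [heading=270, draw]
  -- iteration 2/3 --
  RT 90: heading 270 -> 180
  FD 6.3: (6.5,-6.3) -> (0.2,-6.3) [heading=180, draw]
  -- iteration 3/3 --
  RT 90: heading 180 -> 90
  FD 6.3: (0.2,-6.3) -> (0.2,0) [heading=90, draw]
]
RT 90: heading 90 -> 0
Final: pos=(0.2,0), heading=0, 4 segment(s) drawn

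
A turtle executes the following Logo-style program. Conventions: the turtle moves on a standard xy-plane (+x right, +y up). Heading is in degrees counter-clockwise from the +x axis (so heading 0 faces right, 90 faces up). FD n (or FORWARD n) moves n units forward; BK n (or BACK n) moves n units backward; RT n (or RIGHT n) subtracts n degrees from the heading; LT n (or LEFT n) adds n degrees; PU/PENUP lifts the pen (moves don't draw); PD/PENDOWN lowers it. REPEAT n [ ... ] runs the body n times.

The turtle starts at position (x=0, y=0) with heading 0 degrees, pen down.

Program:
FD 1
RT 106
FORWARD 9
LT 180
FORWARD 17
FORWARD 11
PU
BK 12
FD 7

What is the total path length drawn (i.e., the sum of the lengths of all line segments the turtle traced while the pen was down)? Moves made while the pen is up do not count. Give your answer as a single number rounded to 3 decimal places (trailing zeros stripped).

Executing turtle program step by step:
Start: pos=(0,0), heading=0, pen down
FD 1: (0,0) -> (1,0) [heading=0, draw]
RT 106: heading 0 -> 254
FD 9: (1,0) -> (-1.481,-8.651) [heading=254, draw]
LT 180: heading 254 -> 74
FD 17: (-1.481,-8.651) -> (3.205,7.69) [heading=74, draw]
FD 11: (3.205,7.69) -> (6.237,18.264) [heading=74, draw]
PU: pen up
BK 12: (6.237,18.264) -> (2.929,6.729) [heading=74, move]
FD 7: (2.929,6.729) -> (4.859,13.458) [heading=74, move]
Final: pos=(4.859,13.458), heading=74, 4 segment(s) drawn

Segment lengths:
  seg 1: (0,0) -> (1,0), length = 1
  seg 2: (1,0) -> (-1.481,-8.651), length = 9
  seg 3: (-1.481,-8.651) -> (3.205,7.69), length = 17
  seg 4: (3.205,7.69) -> (6.237,18.264), length = 11
Total = 38

Answer: 38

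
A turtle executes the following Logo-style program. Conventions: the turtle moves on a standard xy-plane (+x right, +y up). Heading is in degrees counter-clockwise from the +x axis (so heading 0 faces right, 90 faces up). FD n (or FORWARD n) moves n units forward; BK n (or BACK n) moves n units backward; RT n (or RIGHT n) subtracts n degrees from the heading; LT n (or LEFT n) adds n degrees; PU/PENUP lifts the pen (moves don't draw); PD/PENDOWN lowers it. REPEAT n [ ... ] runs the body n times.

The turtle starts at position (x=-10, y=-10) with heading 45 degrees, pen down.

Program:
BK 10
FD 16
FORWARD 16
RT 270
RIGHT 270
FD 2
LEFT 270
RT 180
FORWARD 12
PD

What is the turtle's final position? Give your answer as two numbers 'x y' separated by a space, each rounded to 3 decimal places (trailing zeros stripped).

Answer: 12.627 -4.343

Derivation:
Executing turtle program step by step:
Start: pos=(-10,-10), heading=45, pen down
BK 10: (-10,-10) -> (-17.071,-17.071) [heading=45, draw]
FD 16: (-17.071,-17.071) -> (-5.757,-5.757) [heading=45, draw]
FD 16: (-5.757,-5.757) -> (5.556,5.556) [heading=45, draw]
RT 270: heading 45 -> 135
RT 270: heading 135 -> 225
FD 2: (5.556,5.556) -> (4.142,4.142) [heading=225, draw]
LT 270: heading 225 -> 135
RT 180: heading 135 -> 315
FD 12: (4.142,4.142) -> (12.627,-4.343) [heading=315, draw]
PD: pen down
Final: pos=(12.627,-4.343), heading=315, 5 segment(s) drawn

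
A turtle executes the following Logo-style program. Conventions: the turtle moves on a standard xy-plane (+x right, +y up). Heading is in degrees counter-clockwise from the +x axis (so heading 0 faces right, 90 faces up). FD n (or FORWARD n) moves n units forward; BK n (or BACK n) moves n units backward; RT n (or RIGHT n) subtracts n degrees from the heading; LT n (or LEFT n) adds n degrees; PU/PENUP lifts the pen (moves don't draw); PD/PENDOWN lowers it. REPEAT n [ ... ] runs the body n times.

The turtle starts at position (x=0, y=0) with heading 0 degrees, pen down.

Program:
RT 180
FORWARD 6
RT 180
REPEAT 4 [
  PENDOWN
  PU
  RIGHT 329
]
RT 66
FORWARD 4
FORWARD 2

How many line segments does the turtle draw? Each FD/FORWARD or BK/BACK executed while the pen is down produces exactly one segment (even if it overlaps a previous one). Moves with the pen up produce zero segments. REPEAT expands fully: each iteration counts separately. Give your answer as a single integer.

Answer: 1

Derivation:
Executing turtle program step by step:
Start: pos=(0,0), heading=0, pen down
RT 180: heading 0 -> 180
FD 6: (0,0) -> (-6,0) [heading=180, draw]
RT 180: heading 180 -> 0
REPEAT 4 [
  -- iteration 1/4 --
  PD: pen down
  PU: pen up
  RT 329: heading 0 -> 31
  -- iteration 2/4 --
  PD: pen down
  PU: pen up
  RT 329: heading 31 -> 62
  -- iteration 3/4 --
  PD: pen down
  PU: pen up
  RT 329: heading 62 -> 93
  -- iteration 4/4 --
  PD: pen down
  PU: pen up
  RT 329: heading 93 -> 124
]
RT 66: heading 124 -> 58
FD 4: (-6,0) -> (-3.88,3.392) [heading=58, move]
FD 2: (-3.88,3.392) -> (-2.82,5.088) [heading=58, move]
Final: pos=(-2.82,5.088), heading=58, 1 segment(s) drawn
Segments drawn: 1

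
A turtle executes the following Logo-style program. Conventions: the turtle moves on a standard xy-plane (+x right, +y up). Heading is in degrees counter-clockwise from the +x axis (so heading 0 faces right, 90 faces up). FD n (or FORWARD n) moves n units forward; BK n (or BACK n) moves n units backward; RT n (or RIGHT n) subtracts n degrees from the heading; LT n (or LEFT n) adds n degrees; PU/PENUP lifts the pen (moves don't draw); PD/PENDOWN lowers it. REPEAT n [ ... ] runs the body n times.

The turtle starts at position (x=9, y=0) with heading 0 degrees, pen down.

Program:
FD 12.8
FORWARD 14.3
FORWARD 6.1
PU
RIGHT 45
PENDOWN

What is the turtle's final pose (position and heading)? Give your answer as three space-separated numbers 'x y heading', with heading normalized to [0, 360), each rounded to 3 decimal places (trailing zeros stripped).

Executing turtle program step by step:
Start: pos=(9,0), heading=0, pen down
FD 12.8: (9,0) -> (21.8,0) [heading=0, draw]
FD 14.3: (21.8,0) -> (36.1,0) [heading=0, draw]
FD 6.1: (36.1,0) -> (42.2,0) [heading=0, draw]
PU: pen up
RT 45: heading 0 -> 315
PD: pen down
Final: pos=(42.2,0), heading=315, 3 segment(s) drawn

Answer: 42.2 0 315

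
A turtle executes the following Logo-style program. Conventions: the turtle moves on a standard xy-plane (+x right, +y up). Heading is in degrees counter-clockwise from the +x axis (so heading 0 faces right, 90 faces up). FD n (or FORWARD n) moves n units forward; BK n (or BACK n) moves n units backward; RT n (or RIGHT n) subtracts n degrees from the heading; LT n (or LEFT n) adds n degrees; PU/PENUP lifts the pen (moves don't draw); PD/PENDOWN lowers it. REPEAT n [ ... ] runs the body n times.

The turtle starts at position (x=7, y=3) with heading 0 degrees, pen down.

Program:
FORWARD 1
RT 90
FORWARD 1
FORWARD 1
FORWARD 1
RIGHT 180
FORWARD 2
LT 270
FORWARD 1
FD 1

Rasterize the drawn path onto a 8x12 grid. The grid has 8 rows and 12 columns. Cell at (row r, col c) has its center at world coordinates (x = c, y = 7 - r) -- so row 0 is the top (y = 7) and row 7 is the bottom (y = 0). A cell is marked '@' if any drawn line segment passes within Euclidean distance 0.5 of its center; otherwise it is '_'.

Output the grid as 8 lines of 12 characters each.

Answer: ____________
____________
____________
____________
_______@@___
________@@@_
________@___
________@___

Derivation:
Segment 0: (7,3) -> (8,3)
Segment 1: (8,3) -> (8,2)
Segment 2: (8,2) -> (8,1)
Segment 3: (8,1) -> (8,0)
Segment 4: (8,0) -> (8,2)
Segment 5: (8,2) -> (9,2)
Segment 6: (9,2) -> (10,2)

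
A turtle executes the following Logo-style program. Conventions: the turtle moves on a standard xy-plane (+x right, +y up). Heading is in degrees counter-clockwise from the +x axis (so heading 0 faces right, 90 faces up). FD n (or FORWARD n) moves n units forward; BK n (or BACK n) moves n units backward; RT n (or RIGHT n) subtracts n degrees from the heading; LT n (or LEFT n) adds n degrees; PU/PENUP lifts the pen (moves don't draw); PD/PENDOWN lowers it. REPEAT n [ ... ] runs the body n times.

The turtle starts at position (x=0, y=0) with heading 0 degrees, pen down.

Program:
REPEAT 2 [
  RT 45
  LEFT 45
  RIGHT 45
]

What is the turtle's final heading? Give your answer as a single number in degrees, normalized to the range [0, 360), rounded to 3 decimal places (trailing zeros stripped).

Answer: 270

Derivation:
Executing turtle program step by step:
Start: pos=(0,0), heading=0, pen down
REPEAT 2 [
  -- iteration 1/2 --
  RT 45: heading 0 -> 315
  LT 45: heading 315 -> 0
  RT 45: heading 0 -> 315
  -- iteration 2/2 --
  RT 45: heading 315 -> 270
  LT 45: heading 270 -> 315
  RT 45: heading 315 -> 270
]
Final: pos=(0,0), heading=270, 0 segment(s) drawn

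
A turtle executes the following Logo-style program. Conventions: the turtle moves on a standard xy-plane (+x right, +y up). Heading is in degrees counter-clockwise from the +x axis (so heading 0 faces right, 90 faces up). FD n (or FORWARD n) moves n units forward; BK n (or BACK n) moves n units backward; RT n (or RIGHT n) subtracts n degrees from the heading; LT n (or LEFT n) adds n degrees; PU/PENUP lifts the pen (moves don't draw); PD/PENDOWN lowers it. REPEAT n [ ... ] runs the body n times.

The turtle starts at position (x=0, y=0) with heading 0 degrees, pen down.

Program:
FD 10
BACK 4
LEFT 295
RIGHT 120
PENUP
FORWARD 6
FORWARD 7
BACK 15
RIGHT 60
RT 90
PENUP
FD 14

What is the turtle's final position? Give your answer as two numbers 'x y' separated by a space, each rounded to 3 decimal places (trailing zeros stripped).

Answer: 20.681 5.742

Derivation:
Executing turtle program step by step:
Start: pos=(0,0), heading=0, pen down
FD 10: (0,0) -> (10,0) [heading=0, draw]
BK 4: (10,0) -> (6,0) [heading=0, draw]
LT 295: heading 0 -> 295
RT 120: heading 295 -> 175
PU: pen up
FD 6: (6,0) -> (0.023,0.523) [heading=175, move]
FD 7: (0.023,0.523) -> (-6.951,1.133) [heading=175, move]
BK 15: (-6.951,1.133) -> (7.992,-0.174) [heading=175, move]
RT 60: heading 175 -> 115
RT 90: heading 115 -> 25
PU: pen up
FD 14: (7.992,-0.174) -> (20.681,5.742) [heading=25, move]
Final: pos=(20.681,5.742), heading=25, 2 segment(s) drawn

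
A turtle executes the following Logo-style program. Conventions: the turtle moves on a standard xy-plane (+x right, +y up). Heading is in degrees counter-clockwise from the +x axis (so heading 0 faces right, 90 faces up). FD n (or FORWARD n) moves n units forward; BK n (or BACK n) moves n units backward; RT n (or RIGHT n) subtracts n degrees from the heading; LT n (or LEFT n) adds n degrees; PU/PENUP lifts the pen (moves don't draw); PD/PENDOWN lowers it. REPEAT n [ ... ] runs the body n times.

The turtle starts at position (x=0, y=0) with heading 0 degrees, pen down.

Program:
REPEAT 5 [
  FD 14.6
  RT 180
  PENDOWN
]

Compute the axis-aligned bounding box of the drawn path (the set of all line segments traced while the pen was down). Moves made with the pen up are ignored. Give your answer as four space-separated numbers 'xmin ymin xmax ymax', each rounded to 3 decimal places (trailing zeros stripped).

Executing turtle program step by step:
Start: pos=(0,0), heading=0, pen down
REPEAT 5 [
  -- iteration 1/5 --
  FD 14.6: (0,0) -> (14.6,0) [heading=0, draw]
  RT 180: heading 0 -> 180
  PD: pen down
  -- iteration 2/5 --
  FD 14.6: (14.6,0) -> (0,0) [heading=180, draw]
  RT 180: heading 180 -> 0
  PD: pen down
  -- iteration 3/5 --
  FD 14.6: (0,0) -> (14.6,0) [heading=0, draw]
  RT 180: heading 0 -> 180
  PD: pen down
  -- iteration 4/5 --
  FD 14.6: (14.6,0) -> (0,0) [heading=180, draw]
  RT 180: heading 180 -> 0
  PD: pen down
  -- iteration 5/5 --
  FD 14.6: (0,0) -> (14.6,0) [heading=0, draw]
  RT 180: heading 0 -> 180
  PD: pen down
]
Final: pos=(14.6,0), heading=180, 5 segment(s) drawn

Segment endpoints: x in {0, 14.6}, y in {0, 0, 0, 0, 0}
xmin=0, ymin=0, xmax=14.6, ymax=0

Answer: 0 0 14.6 0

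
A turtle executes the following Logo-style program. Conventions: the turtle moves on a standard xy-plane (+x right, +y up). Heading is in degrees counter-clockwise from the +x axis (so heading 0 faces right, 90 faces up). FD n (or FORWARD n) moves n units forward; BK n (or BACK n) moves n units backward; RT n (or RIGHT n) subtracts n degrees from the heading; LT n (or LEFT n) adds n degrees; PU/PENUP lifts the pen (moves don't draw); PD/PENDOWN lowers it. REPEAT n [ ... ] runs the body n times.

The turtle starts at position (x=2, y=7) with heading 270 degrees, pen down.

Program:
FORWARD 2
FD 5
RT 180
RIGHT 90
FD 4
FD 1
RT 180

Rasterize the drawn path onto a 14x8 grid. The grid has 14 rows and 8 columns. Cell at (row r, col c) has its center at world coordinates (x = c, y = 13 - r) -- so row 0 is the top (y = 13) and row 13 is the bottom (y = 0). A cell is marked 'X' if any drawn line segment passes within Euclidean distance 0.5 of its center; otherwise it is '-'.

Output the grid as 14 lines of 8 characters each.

Segment 0: (2,7) -> (2,5)
Segment 1: (2,5) -> (2,0)
Segment 2: (2,0) -> (6,0)
Segment 3: (6,0) -> (7,0)

Answer: --------
--------
--------
--------
--------
--------
--X-----
--X-----
--X-----
--X-----
--X-----
--X-----
--X-----
--XXXXXX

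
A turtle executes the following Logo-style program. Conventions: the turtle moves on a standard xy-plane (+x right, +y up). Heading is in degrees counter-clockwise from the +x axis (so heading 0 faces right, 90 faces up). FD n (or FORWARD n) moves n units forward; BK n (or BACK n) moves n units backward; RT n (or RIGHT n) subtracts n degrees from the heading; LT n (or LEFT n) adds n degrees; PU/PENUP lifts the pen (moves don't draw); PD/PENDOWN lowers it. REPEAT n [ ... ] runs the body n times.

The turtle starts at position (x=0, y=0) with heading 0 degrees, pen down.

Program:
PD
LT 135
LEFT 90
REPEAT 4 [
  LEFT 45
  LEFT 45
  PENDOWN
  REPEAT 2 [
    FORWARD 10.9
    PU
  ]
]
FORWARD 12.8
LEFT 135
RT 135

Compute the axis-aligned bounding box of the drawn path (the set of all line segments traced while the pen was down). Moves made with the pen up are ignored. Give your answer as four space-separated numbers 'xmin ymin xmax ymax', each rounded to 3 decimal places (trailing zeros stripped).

Executing turtle program step by step:
Start: pos=(0,0), heading=0, pen down
PD: pen down
LT 135: heading 0 -> 135
LT 90: heading 135 -> 225
REPEAT 4 [
  -- iteration 1/4 --
  LT 45: heading 225 -> 270
  LT 45: heading 270 -> 315
  PD: pen down
  REPEAT 2 [
    -- iteration 1/2 --
    FD 10.9: (0,0) -> (7.707,-7.707) [heading=315, draw]
    PU: pen up
    -- iteration 2/2 --
    FD 10.9: (7.707,-7.707) -> (15.415,-15.415) [heading=315, move]
    PU: pen up
  ]
  -- iteration 2/4 --
  LT 45: heading 315 -> 0
  LT 45: heading 0 -> 45
  PD: pen down
  REPEAT 2 [
    -- iteration 1/2 --
    FD 10.9: (15.415,-15.415) -> (23.122,-7.707) [heading=45, draw]
    PU: pen up
    -- iteration 2/2 --
    FD 10.9: (23.122,-7.707) -> (30.83,0) [heading=45, move]
    PU: pen up
  ]
  -- iteration 3/4 --
  LT 45: heading 45 -> 90
  LT 45: heading 90 -> 135
  PD: pen down
  REPEAT 2 [
    -- iteration 1/2 --
    FD 10.9: (30.83,0) -> (23.122,7.707) [heading=135, draw]
    PU: pen up
    -- iteration 2/2 --
    FD 10.9: (23.122,7.707) -> (15.415,15.415) [heading=135, move]
    PU: pen up
  ]
  -- iteration 4/4 --
  LT 45: heading 135 -> 180
  LT 45: heading 180 -> 225
  PD: pen down
  REPEAT 2 [
    -- iteration 1/2 --
    FD 10.9: (15.415,15.415) -> (7.707,7.707) [heading=225, draw]
    PU: pen up
    -- iteration 2/2 --
    FD 10.9: (7.707,7.707) -> (0,0) [heading=225, move]
    PU: pen up
  ]
]
FD 12.8: (0,0) -> (-9.051,-9.051) [heading=225, move]
LT 135: heading 225 -> 0
RT 135: heading 0 -> 225
Final: pos=(-9.051,-9.051), heading=225, 4 segment(s) drawn

Segment endpoints: x in {0, 7.707, 7.707, 15.415, 15.415, 23.122, 23.122, 30.83}, y in {-15.415, -7.707, -7.707, 0, 0, 7.707, 7.707, 15.415}
xmin=0, ymin=-15.415, xmax=30.83, ymax=15.415

Answer: 0 -15.415 30.83 15.415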